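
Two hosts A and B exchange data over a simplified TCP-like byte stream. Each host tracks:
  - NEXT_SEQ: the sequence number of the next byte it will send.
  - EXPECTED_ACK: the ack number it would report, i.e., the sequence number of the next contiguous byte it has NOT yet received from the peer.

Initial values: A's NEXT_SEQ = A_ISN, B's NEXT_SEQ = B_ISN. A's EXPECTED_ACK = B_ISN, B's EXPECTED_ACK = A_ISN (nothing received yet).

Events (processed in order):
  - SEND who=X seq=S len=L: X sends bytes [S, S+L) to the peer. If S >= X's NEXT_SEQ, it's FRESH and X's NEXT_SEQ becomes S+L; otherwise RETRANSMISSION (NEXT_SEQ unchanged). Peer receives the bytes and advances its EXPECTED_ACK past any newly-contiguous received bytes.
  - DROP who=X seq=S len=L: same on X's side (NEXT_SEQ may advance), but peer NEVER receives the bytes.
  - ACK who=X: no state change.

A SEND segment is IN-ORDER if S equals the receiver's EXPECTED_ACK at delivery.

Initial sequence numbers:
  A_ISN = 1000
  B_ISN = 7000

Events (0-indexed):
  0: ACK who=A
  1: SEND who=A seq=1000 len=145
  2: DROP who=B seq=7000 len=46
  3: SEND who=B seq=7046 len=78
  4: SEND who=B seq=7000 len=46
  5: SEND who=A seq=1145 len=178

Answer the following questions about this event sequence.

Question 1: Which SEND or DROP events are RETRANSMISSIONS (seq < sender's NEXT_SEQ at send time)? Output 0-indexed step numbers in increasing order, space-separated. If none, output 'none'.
Step 1: SEND seq=1000 -> fresh
Step 2: DROP seq=7000 -> fresh
Step 3: SEND seq=7046 -> fresh
Step 4: SEND seq=7000 -> retransmit
Step 5: SEND seq=1145 -> fresh

Answer: 4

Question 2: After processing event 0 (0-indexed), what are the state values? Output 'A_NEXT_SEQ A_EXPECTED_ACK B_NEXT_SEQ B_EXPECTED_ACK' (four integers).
After event 0: A_seq=1000 A_ack=7000 B_seq=7000 B_ack=1000

1000 7000 7000 1000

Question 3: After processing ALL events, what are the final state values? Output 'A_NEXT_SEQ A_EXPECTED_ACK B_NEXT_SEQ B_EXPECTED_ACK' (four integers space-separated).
Answer: 1323 7124 7124 1323

Derivation:
After event 0: A_seq=1000 A_ack=7000 B_seq=7000 B_ack=1000
After event 1: A_seq=1145 A_ack=7000 B_seq=7000 B_ack=1145
After event 2: A_seq=1145 A_ack=7000 B_seq=7046 B_ack=1145
After event 3: A_seq=1145 A_ack=7000 B_seq=7124 B_ack=1145
After event 4: A_seq=1145 A_ack=7124 B_seq=7124 B_ack=1145
After event 5: A_seq=1323 A_ack=7124 B_seq=7124 B_ack=1323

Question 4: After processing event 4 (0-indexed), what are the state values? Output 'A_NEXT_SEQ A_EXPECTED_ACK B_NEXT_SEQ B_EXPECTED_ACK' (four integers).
After event 0: A_seq=1000 A_ack=7000 B_seq=7000 B_ack=1000
After event 1: A_seq=1145 A_ack=7000 B_seq=7000 B_ack=1145
After event 2: A_seq=1145 A_ack=7000 B_seq=7046 B_ack=1145
After event 3: A_seq=1145 A_ack=7000 B_seq=7124 B_ack=1145
After event 4: A_seq=1145 A_ack=7124 B_seq=7124 B_ack=1145

1145 7124 7124 1145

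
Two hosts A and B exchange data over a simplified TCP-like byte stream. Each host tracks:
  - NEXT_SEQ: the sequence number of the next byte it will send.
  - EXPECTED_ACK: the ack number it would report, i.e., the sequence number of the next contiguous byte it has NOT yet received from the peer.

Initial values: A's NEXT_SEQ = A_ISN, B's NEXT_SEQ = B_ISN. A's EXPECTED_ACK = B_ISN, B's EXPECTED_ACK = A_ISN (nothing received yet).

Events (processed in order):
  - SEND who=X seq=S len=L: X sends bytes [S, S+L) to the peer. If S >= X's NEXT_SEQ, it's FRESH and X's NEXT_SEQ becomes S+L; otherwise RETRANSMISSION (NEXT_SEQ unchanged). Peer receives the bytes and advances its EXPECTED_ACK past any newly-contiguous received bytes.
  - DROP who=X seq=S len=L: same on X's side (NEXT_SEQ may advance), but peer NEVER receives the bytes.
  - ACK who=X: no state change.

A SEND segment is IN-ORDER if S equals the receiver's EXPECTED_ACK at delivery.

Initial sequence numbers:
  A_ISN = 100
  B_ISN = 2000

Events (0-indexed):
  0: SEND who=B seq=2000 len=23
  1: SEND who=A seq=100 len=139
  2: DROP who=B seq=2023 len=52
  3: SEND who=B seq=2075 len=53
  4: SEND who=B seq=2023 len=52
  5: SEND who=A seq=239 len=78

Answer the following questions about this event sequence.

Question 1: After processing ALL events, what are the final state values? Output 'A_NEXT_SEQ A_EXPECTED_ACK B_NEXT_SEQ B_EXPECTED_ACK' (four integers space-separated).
Answer: 317 2128 2128 317

Derivation:
After event 0: A_seq=100 A_ack=2023 B_seq=2023 B_ack=100
After event 1: A_seq=239 A_ack=2023 B_seq=2023 B_ack=239
After event 2: A_seq=239 A_ack=2023 B_seq=2075 B_ack=239
After event 3: A_seq=239 A_ack=2023 B_seq=2128 B_ack=239
After event 4: A_seq=239 A_ack=2128 B_seq=2128 B_ack=239
After event 5: A_seq=317 A_ack=2128 B_seq=2128 B_ack=317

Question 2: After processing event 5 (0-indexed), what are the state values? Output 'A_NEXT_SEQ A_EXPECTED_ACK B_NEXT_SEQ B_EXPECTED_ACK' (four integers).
After event 0: A_seq=100 A_ack=2023 B_seq=2023 B_ack=100
After event 1: A_seq=239 A_ack=2023 B_seq=2023 B_ack=239
After event 2: A_seq=239 A_ack=2023 B_seq=2075 B_ack=239
After event 3: A_seq=239 A_ack=2023 B_seq=2128 B_ack=239
After event 4: A_seq=239 A_ack=2128 B_seq=2128 B_ack=239
After event 5: A_seq=317 A_ack=2128 B_seq=2128 B_ack=317

317 2128 2128 317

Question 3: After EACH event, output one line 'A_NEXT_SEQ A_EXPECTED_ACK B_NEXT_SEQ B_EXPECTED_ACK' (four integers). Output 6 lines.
100 2023 2023 100
239 2023 2023 239
239 2023 2075 239
239 2023 2128 239
239 2128 2128 239
317 2128 2128 317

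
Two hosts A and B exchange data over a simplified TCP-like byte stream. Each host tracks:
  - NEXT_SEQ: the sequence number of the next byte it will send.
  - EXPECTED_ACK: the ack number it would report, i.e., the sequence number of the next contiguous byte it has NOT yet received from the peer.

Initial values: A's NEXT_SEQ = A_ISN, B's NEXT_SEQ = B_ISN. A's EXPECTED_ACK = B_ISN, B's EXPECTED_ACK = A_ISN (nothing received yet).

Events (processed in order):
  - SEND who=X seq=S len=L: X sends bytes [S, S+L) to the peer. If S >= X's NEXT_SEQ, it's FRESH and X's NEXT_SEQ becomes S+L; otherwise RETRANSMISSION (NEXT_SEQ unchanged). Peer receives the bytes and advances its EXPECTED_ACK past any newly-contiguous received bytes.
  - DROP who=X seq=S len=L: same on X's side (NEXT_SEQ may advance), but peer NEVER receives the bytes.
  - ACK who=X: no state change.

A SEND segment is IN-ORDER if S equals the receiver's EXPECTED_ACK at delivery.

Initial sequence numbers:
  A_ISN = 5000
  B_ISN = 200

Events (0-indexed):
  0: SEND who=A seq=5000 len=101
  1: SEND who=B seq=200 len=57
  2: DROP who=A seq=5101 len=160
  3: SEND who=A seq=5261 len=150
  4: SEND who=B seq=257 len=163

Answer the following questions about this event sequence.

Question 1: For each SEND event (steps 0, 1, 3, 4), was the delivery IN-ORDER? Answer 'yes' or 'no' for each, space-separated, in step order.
Answer: yes yes no yes

Derivation:
Step 0: SEND seq=5000 -> in-order
Step 1: SEND seq=200 -> in-order
Step 3: SEND seq=5261 -> out-of-order
Step 4: SEND seq=257 -> in-order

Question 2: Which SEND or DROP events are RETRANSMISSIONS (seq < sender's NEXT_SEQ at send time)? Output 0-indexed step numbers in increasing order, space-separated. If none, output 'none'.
Step 0: SEND seq=5000 -> fresh
Step 1: SEND seq=200 -> fresh
Step 2: DROP seq=5101 -> fresh
Step 3: SEND seq=5261 -> fresh
Step 4: SEND seq=257 -> fresh

Answer: none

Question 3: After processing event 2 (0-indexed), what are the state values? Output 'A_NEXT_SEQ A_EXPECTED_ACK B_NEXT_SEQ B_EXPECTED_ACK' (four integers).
After event 0: A_seq=5101 A_ack=200 B_seq=200 B_ack=5101
After event 1: A_seq=5101 A_ack=257 B_seq=257 B_ack=5101
After event 2: A_seq=5261 A_ack=257 B_seq=257 B_ack=5101

5261 257 257 5101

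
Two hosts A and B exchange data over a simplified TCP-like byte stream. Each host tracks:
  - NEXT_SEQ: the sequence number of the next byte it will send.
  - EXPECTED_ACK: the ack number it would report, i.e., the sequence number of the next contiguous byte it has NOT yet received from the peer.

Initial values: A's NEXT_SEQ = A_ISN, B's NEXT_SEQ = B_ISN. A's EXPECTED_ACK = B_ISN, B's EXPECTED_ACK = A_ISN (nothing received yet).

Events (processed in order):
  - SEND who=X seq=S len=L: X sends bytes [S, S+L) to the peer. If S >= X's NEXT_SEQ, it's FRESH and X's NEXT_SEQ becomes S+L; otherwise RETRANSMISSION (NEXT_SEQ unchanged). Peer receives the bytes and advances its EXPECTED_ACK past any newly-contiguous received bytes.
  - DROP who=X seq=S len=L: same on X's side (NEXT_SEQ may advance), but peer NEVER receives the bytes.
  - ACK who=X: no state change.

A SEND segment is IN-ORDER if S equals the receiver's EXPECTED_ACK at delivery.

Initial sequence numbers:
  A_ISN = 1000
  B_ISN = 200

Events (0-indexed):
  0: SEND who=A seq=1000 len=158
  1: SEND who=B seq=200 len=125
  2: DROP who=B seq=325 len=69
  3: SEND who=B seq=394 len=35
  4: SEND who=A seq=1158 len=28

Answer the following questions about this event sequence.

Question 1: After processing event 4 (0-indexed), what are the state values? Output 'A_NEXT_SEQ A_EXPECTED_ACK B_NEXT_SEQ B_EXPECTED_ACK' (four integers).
After event 0: A_seq=1158 A_ack=200 B_seq=200 B_ack=1158
After event 1: A_seq=1158 A_ack=325 B_seq=325 B_ack=1158
After event 2: A_seq=1158 A_ack=325 B_seq=394 B_ack=1158
After event 3: A_seq=1158 A_ack=325 B_seq=429 B_ack=1158
After event 4: A_seq=1186 A_ack=325 B_seq=429 B_ack=1186

1186 325 429 1186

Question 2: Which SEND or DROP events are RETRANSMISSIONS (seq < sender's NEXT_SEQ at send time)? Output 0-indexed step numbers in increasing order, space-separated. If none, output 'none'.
Step 0: SEND seq=1000 -> fresh
Step 1: SEND seq=200 -> fresh
Step 2: DROP seq=325 -> fresh
Step 3: SEND seq=394 -> fresh
Step 4: SEND seq=1158 -> fresh

Answer: none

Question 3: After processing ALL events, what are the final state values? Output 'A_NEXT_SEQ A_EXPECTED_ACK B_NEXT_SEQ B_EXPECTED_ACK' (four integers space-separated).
Answer: 1186 325 429 1186

Derivation:
After event 0: A_seq=1158 A_ack=200 B_seq=200 B_ack=1158
After event 1: A_seq=1158 A_ack=325 B_seq=325 B_ack=1158
After event 2: A_seq=1158 A_ack=325 B_seq=394 B_ack=1158
After event 3: A_seq=1158 A_ack=325 B_seq=429 B_ack=1158
After event 4: A_seq=1186 A_ack=325 B_seq=429 B_ack=1186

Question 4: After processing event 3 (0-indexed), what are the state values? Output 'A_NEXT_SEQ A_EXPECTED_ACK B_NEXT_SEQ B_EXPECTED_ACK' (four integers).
After event 0: A_seq=1158 A_ack=200 B_seq=200 B_ack=1158
After event 1: A_seq=1158 A_ack=325 B_seq=325 B_ack=1158
After event 2: A_seq=1158 A_ack=325 B_seq=394 B_ack=1158
After event 3: A_seq=1158 A_ack=325 B_seq=429 B_ack=1158

1158 325 429 1158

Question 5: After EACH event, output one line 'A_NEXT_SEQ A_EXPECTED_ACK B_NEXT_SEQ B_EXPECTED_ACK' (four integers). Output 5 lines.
1158 200 200 1158
1158 325 325 1158
1158 325 394 1158
1158 325 429 1158
1186 325 429 1186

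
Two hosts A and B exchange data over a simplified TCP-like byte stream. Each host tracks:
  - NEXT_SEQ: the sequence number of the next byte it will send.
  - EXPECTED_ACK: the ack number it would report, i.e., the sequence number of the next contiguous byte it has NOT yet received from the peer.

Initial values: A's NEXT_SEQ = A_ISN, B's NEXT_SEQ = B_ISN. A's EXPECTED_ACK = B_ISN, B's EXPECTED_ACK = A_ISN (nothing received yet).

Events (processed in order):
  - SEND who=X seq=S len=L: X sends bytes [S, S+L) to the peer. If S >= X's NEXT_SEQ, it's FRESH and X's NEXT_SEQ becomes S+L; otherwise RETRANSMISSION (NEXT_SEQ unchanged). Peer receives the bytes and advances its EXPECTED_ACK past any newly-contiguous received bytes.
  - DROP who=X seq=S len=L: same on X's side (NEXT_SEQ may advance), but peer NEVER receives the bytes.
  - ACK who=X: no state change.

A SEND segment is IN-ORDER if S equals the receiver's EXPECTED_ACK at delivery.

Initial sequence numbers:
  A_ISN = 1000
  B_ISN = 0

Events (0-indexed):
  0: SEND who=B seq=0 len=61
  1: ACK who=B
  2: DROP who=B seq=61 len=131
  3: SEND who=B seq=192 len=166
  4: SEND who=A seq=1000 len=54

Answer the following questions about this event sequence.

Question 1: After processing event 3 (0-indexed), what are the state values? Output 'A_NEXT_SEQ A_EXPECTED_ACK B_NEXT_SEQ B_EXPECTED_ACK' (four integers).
After event 0: A_seq=1000 A_ack=61 B_seq=61 B_ack=1000
After event 1: A_seq=1000 A_ack=61 B_seq=61 B_ack=1000
After event 2: A_seq=1000 A_ack=61 B_seq=192 B_ack=1000
After event 3: A_seq=1000 A_ack=61 B_seq=358 B_ack=1000

1000 61 358 1000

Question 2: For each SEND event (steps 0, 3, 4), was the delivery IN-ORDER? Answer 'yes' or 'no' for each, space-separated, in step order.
Step 0: SEND seq=0 -> in-order
Step 3: SEND seq=192 -> out-of-order
Step 4: SEND seq=1000 -> in-order

Answer: yes no yes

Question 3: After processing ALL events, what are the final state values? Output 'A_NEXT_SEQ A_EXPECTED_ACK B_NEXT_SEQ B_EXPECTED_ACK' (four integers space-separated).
After event 0: A_seq=1000 A_ack=61 B_seq=61 B_ack=1000
After event 1: A_seq=1000 A_ack=61 B_seq=61 B_ack=1000
After event 2: A_seq=1000 A_ack=61 B_seq=192 B_ack=1000
After event 3: A_seq=1000 A_ack=61 B_seq=358 B_ack=1000
After event 4: A_seq=1054 A_ack=61 B_seq=358 B_ack=1054

Answer: 1054 61 358 1054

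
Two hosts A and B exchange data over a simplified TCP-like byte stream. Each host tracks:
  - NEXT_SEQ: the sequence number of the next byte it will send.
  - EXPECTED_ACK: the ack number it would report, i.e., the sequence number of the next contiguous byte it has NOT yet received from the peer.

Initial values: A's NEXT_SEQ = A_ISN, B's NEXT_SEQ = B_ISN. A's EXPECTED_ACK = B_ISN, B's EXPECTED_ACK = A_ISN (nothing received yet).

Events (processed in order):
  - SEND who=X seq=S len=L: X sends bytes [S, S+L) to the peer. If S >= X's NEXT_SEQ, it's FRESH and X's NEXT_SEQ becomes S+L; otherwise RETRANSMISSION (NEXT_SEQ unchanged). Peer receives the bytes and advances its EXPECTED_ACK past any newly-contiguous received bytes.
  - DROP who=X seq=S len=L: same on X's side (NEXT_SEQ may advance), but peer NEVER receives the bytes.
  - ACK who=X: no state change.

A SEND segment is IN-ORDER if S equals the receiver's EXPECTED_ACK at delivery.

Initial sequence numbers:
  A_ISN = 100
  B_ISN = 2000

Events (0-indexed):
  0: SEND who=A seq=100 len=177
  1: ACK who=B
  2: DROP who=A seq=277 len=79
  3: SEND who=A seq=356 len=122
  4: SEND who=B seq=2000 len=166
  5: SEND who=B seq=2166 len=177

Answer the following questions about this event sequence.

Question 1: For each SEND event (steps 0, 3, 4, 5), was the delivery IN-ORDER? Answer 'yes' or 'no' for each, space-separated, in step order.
Step 0: SEND seq=100 -> in-order
Step 3: SEND seq=356 -> out-of-order
Step 4: SEND seq=2000 -> in-order
Step 5: SEND seq=2166 -> in-order

Answer: yes no yes yes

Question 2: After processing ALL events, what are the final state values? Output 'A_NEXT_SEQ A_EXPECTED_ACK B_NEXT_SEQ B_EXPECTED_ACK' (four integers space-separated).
Answer: 478 2343 2343 277

Derivation:
After event 0: A_seq=277 A_ack=2000 B_seq=2000 B_ack=277
After event 1: A_seq=277 A_ack=2000 B_seq=2000 B_ack=277
After event 2: A_seq=356 A_ack=2000 B_seq=2000 B_ack=277
After event 3: A_seq=478 A_ack=2000 B_seq=2000 B_ack=277
After event 4: A_seq=478 A_ack=2166 B_seq=2166 B_ack=277
After event 5: A_seq=478 A_ack=2343 B_seq=2343 B_ack=277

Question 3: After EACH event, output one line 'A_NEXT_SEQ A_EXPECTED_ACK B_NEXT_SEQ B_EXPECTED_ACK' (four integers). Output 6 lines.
277 2000 2000 277
277 2000 2000 277
356 2000 2000 277
478 2000 2000 277
478 2166 2166 277
478 2343 2343 277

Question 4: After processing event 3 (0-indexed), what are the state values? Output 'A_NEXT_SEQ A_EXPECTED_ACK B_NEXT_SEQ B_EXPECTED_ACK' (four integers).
After event 0: A_seq=277 A_ack=2000 B_seq=2000 B_ack=277
After event 1: A_seq=277 A_ack=2000 B_seq=2000 B_ack=277
After event 2: A_seq=356 A_ack=2000 B_seq=2000 B_ack=277
After event 3: A_seq=478 A_ack=2000 B_seq=2000 B_ack=277

478 2000 2000 277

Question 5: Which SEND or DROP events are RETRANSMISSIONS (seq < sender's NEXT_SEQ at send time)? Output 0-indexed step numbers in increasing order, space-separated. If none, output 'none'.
Answer: none

Derivation:
Step 0: SEND seq=100 -> fresh
Step 2: DROP seq=277 -> fresh
Step 3: SEND seq=356 -> fresh
Step 4: SEND seq=2000 -> fresh
Step 5: SEND seq=2166 -> fresh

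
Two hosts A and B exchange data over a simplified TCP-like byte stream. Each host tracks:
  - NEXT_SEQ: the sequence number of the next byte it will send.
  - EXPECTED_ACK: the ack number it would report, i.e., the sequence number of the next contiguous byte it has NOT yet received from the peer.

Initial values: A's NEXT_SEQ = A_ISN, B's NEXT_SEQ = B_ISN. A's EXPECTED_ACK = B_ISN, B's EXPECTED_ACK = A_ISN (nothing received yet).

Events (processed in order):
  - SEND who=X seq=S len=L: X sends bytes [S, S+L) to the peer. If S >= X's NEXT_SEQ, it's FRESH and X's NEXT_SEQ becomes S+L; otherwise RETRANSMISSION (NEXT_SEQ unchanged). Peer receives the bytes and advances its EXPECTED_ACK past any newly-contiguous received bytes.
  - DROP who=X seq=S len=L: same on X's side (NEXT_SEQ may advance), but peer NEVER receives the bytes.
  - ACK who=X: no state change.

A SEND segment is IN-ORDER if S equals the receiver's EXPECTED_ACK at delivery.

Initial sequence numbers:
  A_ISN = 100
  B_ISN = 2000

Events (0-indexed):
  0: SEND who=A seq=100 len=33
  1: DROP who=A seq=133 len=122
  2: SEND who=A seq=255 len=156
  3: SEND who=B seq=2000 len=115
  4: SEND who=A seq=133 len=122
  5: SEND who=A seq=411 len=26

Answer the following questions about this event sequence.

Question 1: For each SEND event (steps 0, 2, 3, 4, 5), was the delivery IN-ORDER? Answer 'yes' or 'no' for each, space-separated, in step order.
Answer: yes no yes yes yes

Derivation:
Step 0: SEND seq=100 -> in-order
Step 2: SEND seq=255 -> out-of-order
Step 3: SEND seq=2000 -> in-order
Step 4: SEND seq=133 -> in-order
Step 5: SEND seq=411 -> in-order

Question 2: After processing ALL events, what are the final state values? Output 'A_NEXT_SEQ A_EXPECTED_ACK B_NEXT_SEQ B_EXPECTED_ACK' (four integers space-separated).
Answer: 437 2115 2115 437

Derivation:
After event 0: A_seq=133 A_ack=2000 B_seq=2000 B_ack=133
After event 1: A_seq=255 A_ack=2000 B_seq=2000 B_ack=133
After event 2: A_seq=411 A_ack=2000 B_seq=2000 B_ack=133
After event 3: A_seq=411 A_ack=2115 B_seq=2115 B_ack=133
After event 4: A_seq=411 A_ack=2115 B_seq=2115 B_ack=411
After event 5: A_seq=437 A_ack=2115 B_seq=2115 B_ack=437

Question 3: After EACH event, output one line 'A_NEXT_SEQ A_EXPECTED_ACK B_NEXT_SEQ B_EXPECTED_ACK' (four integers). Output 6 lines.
133 2000 2000 133
255 2000 2000 133
411 2000 2000 133
411 2115 2115 133
411 2115 2115 411
437 2115 2115 437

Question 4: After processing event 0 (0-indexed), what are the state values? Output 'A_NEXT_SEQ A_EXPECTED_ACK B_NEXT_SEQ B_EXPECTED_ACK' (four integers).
After event 0: A_seq=133 A_ack=2000 B_seq=2000 B_ack=133

133 2000 2000 133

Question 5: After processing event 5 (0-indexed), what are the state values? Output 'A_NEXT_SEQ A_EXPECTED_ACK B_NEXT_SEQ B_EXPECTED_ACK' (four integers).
After event 0: A_seq=133 A_ack=2000 B_seq=2000 B_ack=133
After event 1: A_seq=255 A_ack=2000 B_seq=2000 B_ack=133
After event 2: A_seq=411 A_ack=2000 B_seq=2000 B_ack=133
After event 3: A_seq=411 A_ack=2115 B_seq=2115 B_ack=133
After event 4: A_seq=411 A_ack=2115 B_seq=2115 B_ack=411
After event 5: A_seq=437 A_ack=2115 B_seq=2115 B_ack=437

437 2115 2115 437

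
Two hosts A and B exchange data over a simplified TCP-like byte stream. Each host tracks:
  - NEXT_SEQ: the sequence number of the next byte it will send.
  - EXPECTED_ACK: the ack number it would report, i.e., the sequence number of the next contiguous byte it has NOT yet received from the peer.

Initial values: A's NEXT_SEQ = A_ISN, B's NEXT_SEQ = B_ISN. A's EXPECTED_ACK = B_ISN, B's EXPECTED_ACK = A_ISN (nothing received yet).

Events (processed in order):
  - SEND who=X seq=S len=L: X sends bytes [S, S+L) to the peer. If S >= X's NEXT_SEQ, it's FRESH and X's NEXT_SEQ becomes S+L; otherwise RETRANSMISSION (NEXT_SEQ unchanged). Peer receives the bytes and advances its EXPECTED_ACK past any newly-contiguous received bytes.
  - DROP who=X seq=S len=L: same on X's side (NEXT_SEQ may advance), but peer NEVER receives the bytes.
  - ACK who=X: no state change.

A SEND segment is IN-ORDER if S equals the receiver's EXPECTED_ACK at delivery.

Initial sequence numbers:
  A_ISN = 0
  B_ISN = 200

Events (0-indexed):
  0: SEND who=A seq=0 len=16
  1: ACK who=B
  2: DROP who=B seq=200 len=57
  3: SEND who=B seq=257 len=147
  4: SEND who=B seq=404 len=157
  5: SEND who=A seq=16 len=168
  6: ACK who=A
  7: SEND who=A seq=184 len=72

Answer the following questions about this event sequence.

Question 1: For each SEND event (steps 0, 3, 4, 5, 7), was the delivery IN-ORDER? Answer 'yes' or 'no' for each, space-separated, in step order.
Step 0: SEND seq=0 -> in-order
Step 3: SEND seq=257 -> out-of-order
Step 4: SEND seq=404 -> out-of-order
Step 5: SEND seq=16 -> in-order
Step 7: SEND seq=184 -> in-order

Answer: yes no no yes yes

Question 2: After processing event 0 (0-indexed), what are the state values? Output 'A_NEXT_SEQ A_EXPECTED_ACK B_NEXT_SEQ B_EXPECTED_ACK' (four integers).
After event 0: A_seq=16 A_ack=200 B_seq=200 B_ack=16

16 200 200 16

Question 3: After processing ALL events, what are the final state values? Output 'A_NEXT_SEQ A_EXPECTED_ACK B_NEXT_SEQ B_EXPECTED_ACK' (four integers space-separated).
After event 0: A_seq=16 A_ack=200 B_seq=200 B_ack=16
After event 1: A_seq=16 A_ack=200 B_seq=200 B_ack=16
After event 2: A_seq=16 A_ack=200 B_seq=257 B_ack=16
After event 3: A_seq=16 A_ack=200 B_seq=404 B_ack=16
After event 4: A_seq=16 A_ack=200 B_seq=561 B_ack=16
After event 5: A_seq=184 A_ack=200 B_seq=561 B_ack=184
After event 6: A_seq=184 A_ack=200 B_seq=561 B_ack=184
After event 7: A_seq=256 A_ack=200 B_seq=561 B_ack=256

Answer: 256 200 561 256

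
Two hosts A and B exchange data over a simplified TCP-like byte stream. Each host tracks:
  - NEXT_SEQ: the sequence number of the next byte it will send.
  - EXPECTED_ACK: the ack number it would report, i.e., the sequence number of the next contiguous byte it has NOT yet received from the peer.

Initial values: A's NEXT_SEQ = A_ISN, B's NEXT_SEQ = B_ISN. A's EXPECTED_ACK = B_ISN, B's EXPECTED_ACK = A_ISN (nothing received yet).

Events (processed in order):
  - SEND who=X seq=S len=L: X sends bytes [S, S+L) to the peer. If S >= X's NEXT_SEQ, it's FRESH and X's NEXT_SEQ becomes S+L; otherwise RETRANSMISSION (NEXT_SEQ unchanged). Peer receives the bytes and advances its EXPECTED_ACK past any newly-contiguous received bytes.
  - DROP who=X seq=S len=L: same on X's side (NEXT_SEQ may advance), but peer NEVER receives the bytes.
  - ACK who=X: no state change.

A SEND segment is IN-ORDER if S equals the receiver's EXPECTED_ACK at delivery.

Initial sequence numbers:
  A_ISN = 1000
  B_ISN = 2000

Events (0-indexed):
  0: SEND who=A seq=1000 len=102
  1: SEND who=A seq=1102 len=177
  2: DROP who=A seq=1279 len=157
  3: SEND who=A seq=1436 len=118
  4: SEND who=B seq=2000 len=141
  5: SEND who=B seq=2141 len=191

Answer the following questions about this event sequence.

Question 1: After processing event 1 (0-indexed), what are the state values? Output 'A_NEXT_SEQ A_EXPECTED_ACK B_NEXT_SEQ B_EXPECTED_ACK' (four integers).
After event 0: A_seq=1102 A_ack=2000 B_seq=2000 B_ack=1102
After event 1: A_seq=1279 A_ack=2000 B_seq=2000 B_ack=1279

1279 2000 2000 1279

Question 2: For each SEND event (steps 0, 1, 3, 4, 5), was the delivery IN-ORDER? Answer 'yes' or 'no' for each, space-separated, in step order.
Answer: yes yes no yes yes

Derivation:
Step 0: SEND seq=1000 -> in-order
Step 1: SEND seq=1102 -> in-order
Step 3: SEND seq=1436 -> out-of-order
Step 4: SEND seq=2000 -> in-order
Step 5: SEND seq=2141 -> in-order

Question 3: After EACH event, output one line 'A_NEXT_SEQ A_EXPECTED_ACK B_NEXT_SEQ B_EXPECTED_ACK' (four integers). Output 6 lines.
1102 2000 2000 1102
1279 2000 2000 1279
1436 2000 2000 1279
1554 2000 2000 1279
1554 2141 2141 1279
1554 2332 2332 1279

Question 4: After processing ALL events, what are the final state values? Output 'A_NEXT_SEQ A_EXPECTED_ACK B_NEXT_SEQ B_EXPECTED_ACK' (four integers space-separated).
After event 0: A_seq=1102 A_ack=2000 B_seq=2000 B_ack=1102
After event 1: A_seq=1279 A_ack=2000 B_seq=2000 B_ack=1279
After event 2: A_seq=1436 A_ack=2000 B_seq=2000 B_ack=1279
After event 3: A_seq=1554 A_ack=2000 B_seq=2000 B_ack=1279
After event 4: A_seq=1554 A_ack=2141 B_seq=2141 B_ack=1279
After event 5: A_seq=1554 A_ack=2332 B_seq=2332 B_ack=1279

Answer: 1554 2332 2332 1279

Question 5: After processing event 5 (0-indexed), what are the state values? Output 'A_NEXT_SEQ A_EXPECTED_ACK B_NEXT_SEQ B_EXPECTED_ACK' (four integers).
After event 0: A_seq=1102 A_ack=2000 B_seq=2000 B_ack=1102
After event 1: A_seq=1279 A_ack=2000 B_seq=2000 B_ack=1279
After event 2: A_seq=1436 A_ack=2000 B_seq=2000 B_ack=1279
After event 3: A_seq=1554 A_ack=2000 B_seq=2000 B_ack=1279
After event 4: A_seq=1554 A_ack=2141 B_seq=2141 B_ack=1279
After event 5: A_seq=1554 A_ack=2332 B_seq=2332 B_ack=1279

1554 2332 2332 1279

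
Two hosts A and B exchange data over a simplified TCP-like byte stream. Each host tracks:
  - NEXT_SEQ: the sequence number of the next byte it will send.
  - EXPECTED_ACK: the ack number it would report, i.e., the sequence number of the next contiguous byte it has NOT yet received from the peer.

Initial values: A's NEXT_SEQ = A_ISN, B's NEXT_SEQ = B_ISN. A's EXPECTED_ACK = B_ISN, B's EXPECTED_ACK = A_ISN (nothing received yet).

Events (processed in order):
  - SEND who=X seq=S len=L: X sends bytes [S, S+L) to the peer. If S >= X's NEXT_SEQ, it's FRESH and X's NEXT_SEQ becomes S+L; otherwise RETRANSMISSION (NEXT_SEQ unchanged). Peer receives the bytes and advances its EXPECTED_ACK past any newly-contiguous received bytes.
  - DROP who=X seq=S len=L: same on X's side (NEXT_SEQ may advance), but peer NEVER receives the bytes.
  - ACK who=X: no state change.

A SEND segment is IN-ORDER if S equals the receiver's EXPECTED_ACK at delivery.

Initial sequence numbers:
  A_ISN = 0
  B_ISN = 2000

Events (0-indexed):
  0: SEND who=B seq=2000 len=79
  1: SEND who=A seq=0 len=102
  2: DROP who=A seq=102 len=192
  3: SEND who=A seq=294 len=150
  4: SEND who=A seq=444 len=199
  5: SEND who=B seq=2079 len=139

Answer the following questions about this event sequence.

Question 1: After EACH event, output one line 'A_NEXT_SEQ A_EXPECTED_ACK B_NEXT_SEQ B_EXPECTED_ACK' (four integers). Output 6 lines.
0 2079 2079 0
102 2079 2079 102
294 2079 2079 102
444 2079 2079 102
643 2079 2079 102
643 2218 2218 102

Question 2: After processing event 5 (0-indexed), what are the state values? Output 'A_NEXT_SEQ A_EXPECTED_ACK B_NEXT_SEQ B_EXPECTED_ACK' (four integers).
After event 0: A_seq=0 A_ack=2079 B_seq=2079 B_ack=0
After event 1: A_seq=102 A_ack=2079 B_seq=2079 B_ack=102
After event 2: A_seq=294 A_ack=2079 B_seq=2079 B_ack=102
After event 3: A_seq=444 A_ack=2079 B_seq=2079 B_ack=102
After event 4: A_seq=643 A_ack=2079 B_seq=2079 B_ack=102
After event 5: A_seq=643 A_ack=2218 B_seq=2218 B_ack=102

643 2218 2218 102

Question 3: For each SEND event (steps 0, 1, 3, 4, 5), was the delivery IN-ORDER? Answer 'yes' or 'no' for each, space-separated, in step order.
Answer: yes yes no no yes

Derivation:
Step 0: SEND seq=2000 -> in-order
Step 1: SEND seq=0 -> in-order
Step 3: SEND seq=294 -> out-of-order
Step 4: SEND seq=444 -> out-of-order
Step 5: SEND seq=2079 -> in-order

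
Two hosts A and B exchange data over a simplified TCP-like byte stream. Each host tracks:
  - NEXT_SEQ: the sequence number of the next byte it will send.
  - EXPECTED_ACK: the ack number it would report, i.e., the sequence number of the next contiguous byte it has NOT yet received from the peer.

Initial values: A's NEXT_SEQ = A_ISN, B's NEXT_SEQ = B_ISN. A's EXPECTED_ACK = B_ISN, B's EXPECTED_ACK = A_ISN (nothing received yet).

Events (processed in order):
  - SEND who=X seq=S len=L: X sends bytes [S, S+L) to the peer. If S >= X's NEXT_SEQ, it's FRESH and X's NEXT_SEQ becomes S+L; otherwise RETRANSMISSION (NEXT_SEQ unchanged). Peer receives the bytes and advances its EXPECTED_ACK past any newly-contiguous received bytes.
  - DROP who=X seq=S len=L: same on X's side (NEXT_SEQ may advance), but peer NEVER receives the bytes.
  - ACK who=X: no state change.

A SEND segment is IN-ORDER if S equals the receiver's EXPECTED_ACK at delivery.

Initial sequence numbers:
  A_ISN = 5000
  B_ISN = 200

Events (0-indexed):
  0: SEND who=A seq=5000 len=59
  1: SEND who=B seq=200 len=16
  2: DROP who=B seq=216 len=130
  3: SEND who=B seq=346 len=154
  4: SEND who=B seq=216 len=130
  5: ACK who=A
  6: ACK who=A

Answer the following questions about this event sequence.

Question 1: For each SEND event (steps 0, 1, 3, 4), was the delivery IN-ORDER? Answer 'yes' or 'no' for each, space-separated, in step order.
Step 0: SEND seq=5000 -> in-order
Step 1: SEND seq=200 -> in-order
Step 3: SEND seq=346 -> out-of-order
Step 4: SEND seq=216 -> in-order

Answer: yes yes no yes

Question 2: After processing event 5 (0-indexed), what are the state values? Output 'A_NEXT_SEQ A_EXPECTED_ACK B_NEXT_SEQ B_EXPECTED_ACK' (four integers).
After event 0: A_seq=5059 A_ack=200 B_seq=200 B_ack=5059
After event 1: A_seq=5059 A_ack=216 B_seq=216 B_ack=5059
After event 2: A_seq=5059 A_ack=216 B_seq=346 B_ack=5059
After event 3: A_seq=5059 A_ack=216 B_seq=500 B_ack=5059
After event 4: A_seq=5059 A_ack=500 B_seq=500 B_ack=5059
After event 5: A_seq=5059 A_ack=500 B_seq=500 B_ack=5059

5059 500 500 5059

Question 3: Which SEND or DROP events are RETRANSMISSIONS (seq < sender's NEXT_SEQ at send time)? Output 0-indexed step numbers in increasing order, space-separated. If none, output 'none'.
Step 0: SEND seq=5000 -> fresh
Step 1: SEND seq=200 -> fresh
Step 2: DROP seq=216 -> fresh
Step 3: SEND seq=346 -> fresh
Step 4: SEND seq=216 -> retransmit

Answer: 4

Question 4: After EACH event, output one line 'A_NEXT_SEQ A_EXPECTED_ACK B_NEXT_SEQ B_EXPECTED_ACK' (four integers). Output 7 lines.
5059 200 200 5059
5059 216 216 5059
5059 216 346 5059
5059 216 500 5059
5059 500 500 5059
5059 500 500 5059
5059 500 500 5059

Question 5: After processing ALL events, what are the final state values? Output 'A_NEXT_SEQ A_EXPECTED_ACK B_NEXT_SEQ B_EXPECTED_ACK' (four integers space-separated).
Answer: 5059 500 500 5059

Derivation:
After event 0: A_seq=5059 A_ack=200 B_seq=200 B_ack=5059
After event 1: A_seq=5059 A_ack=216 B_seq=216 B_ack=5059
After event 2: A_seq=5059 A_ack=216 B_seq=346 B_ack=5059
After event 3: A_seq=5059 A_ack=216 B_seq=500 B_ack=5059
After event 4: A_seq=5059 A_ack=500 B_seq=500 B_ack=5059
After event 5: A_seq=5059 A_ack=500 B_seq=500 B_ack=5059
After event 6: A_seq=5059 A_ack=500 B_seq=500 B_ack=5059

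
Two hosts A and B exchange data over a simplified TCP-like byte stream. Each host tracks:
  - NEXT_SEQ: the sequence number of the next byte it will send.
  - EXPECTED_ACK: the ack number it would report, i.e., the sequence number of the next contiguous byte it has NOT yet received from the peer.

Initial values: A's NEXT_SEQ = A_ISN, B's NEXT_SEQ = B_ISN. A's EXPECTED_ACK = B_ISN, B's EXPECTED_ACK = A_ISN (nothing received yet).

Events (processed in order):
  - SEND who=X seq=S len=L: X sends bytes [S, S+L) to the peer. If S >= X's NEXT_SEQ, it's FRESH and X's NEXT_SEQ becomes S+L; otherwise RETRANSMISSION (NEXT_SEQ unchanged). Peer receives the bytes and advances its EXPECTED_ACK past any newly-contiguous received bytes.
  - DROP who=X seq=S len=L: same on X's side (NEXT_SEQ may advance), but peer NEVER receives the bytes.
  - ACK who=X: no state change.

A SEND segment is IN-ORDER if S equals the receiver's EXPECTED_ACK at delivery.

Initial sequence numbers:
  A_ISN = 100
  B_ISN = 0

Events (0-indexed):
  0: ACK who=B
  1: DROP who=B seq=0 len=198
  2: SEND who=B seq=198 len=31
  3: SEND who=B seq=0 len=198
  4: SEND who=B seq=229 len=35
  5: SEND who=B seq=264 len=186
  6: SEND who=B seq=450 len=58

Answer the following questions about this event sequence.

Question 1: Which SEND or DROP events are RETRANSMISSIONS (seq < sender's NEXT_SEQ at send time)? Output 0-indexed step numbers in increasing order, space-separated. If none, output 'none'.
Step 1: DROP seq=0 -> fresh
Step 2: SEND seq=198 -> fresh
Step 3: SEND seq=0 -> retransmit
Step 4: SEND seq=229 -> fresh
Step 5: SEND seq=264 -> fresh
Step 6: SEND seq=450 -> fresh

Answer: 3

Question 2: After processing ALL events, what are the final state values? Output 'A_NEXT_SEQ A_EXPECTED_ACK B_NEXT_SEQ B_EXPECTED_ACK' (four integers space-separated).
After event 0: A_seq=100 A_ack=0 B_seq=0 B_ack=100
After event 1: A_seq=100 A_ack=0 B_seq=198 B_ack=100
After event 2: A_seq=100 A_ack=0 B_seq=229 B_ack=100
After event 3: A_seq=100 A_ack=229 B_seq=229 B_ack=100
After event 4: A_seq=100 A_ack=264 B_seq=264 B_ack=100
After event 5: A_seq=100 A_ack=450 B_seq=450 B_ack=100
After event 6: A_seq=100 A_ack=508 B_seq=508 B_ack=100

Answer: 100 508 508 100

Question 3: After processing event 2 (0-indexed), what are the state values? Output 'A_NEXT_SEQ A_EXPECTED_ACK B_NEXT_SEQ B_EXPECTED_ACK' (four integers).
After event 0: A_seq=100 A_ack=0 B_seq=0 B_ack=100
After event 1: A_seq=100 A_ack=0 B_seq=198 B_ack=100
After event 2: A_seq=100 A_ack=0 B_seq=229 B_ack=100

100 0 229 100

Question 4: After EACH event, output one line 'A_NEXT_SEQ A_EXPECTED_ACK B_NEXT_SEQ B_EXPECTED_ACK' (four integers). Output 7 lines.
100 0 0 100
100 0 198 100
100 0 229 100
100 229 229 100
100 264 264 100
100 450 450 100
100 508 508 100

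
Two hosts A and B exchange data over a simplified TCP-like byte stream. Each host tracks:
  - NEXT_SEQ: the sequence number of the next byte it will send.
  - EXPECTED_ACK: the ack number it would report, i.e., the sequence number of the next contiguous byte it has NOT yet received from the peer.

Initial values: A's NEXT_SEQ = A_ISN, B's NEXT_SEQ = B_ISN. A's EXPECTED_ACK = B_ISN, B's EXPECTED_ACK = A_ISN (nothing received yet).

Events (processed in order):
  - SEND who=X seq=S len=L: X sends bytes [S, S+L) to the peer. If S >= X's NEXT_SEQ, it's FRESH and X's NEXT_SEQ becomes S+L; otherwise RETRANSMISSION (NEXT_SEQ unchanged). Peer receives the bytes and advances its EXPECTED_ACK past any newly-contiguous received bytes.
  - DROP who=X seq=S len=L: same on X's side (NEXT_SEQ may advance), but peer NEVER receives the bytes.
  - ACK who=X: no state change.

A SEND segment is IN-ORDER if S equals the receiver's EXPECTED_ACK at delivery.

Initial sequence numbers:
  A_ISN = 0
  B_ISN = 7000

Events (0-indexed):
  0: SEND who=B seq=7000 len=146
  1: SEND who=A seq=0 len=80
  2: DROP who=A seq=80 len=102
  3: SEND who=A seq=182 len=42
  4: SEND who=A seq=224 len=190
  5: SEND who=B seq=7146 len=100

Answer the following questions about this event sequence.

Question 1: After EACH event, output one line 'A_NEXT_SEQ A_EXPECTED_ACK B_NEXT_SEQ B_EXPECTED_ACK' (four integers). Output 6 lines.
0 7146 7146 0
80 7146 7146 80
182 7146 7146 80
224 7146 7146 80
414 7146 7146 80
414 7246 7246 80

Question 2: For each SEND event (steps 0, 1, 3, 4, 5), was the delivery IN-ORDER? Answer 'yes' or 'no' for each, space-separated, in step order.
Step 0: SEND seq=7000 -> in-order
Step 1: SEND seq=0 -> in-order
Step 3: SEND seq=182 -> out-of-order
Step 4: SEND seq=224 -> out-of-order
Step 5: SEND seq=7146 -> in-order

Answer: yes yes no no yes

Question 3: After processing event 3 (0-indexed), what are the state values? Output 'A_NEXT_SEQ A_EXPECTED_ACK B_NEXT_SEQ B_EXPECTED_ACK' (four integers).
After event 0: A_seq=0 A_ack=7146 B_seq=7146 B_ack=0
After event 1: A_seq=80 A_ack=7146 B_seq=7146 B_ack=80
After event 2: A_seq=182 A_ack=7146 B_seq=7146 B_ack=80
After event 3: A_seq=224 A_ack=7146 B_seq=7146 B_ack=80

224 7146 7146 80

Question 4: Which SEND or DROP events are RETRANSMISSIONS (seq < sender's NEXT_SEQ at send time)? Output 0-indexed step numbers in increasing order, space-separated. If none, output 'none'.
Step 0: SEND seq=7000 -> fresh
Step 1: SEND seq=0 -> fresh
Step 2: DROP seq=80 -> fresh
Step 3: SEND seq=182 -> fresh
Step 4: SEND seq=224 -> fresh
Step 5: SEND seq=7146 -> fresh

Answer: none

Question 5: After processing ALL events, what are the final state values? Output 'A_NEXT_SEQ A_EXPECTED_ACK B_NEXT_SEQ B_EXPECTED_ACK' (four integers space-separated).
After event 0: A_seq=0 A_ack=7146 B_seq=7146 B_ack=0
After event 1: A_seq=80 A_ack=7146 B_seq=7146 B_ack=80
After event 2: A_seq=182 A_ack=7146 B_seq=7146 B_ack=80
After event 3: A_seq=224 A_ack=7146 B_seq=7146 B_ack=80
After event 4: A_seq=414 A_ack=7146 B_seq=7146 B_ack=80
After event 5: A_seq=414 A_ack=7246 B_seq=7246 B_ack=80

Answer: 414 7246 7246 80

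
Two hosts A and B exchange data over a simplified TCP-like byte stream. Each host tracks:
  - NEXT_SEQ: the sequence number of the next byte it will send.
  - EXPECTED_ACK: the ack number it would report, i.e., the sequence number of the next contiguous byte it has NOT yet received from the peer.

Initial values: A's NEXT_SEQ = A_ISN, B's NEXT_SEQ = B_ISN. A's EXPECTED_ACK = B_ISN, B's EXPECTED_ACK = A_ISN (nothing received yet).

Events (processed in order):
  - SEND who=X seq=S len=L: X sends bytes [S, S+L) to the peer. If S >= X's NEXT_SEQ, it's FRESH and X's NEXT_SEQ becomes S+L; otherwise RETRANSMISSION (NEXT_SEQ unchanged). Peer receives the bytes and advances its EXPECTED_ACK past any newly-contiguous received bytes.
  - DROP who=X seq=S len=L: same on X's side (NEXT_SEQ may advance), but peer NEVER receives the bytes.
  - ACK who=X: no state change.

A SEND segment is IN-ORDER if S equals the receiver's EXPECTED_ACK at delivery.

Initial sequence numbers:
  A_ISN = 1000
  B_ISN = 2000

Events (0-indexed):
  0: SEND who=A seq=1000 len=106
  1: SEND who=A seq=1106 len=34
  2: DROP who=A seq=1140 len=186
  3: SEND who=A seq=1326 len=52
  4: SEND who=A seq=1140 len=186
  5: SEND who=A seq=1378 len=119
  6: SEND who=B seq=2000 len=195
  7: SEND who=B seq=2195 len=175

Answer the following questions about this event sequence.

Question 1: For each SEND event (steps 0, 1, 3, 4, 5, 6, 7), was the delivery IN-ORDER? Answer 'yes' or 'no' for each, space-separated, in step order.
Answer: yes yes no yes yes yes yes

Derivation:
Step 0: SEND seq=1000 -> in-order
Step 1: SEND seq=1106 -> in-order
Step 3: SEND seq=1326 -> out-of-order
Step 4: SEND seq=1140 -> in-order
Step 5: SEND seq=1378 -> in-order
Step 6: SEND seq=2000 -> in-order
Step 7: SEND seq=2195 -> in-order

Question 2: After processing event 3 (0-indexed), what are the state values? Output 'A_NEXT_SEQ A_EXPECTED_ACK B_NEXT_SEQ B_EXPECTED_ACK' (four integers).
After event 0: A_seq=1106 A_ack=2000 B_seq=2000 B_ack=1106
After event 1: A_seq=1140 A_ack=2000 B_seq=2000 B_ack=1140
After event 2: A_seq=1326 A_ack=2000 B_seq=2000 B_ack=1140
After event 3: A_seq=1378 A_ack=2000 B_seq=2000 B_ack=1140

1378 2000 2000 1140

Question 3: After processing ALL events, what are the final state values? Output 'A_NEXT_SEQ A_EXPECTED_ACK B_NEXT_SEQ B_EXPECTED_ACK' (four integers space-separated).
After event 0: A_seq=1106 A_ack=2000 B_seq=2000 B_ack=1106
After event 1: A_seq=1140 A_ack=2000 B_seq=2000 B_ack=1140
After event 2: A_seq=1326 A_ack=2000 B_seq=2000 B_ack=1140
After event 3: A_seq=1378 A_ack=2000 B_seq=2000 B_ack=1140
After event 4: A_seq=1378 A_ack=2000 B_seq=2000 B_ack=1378
After event 5: A_seq=1497 A_ack=2000 B_seq=2000 B_ack=1497
After event 6: A_seq=1497 A_ack=2195 B_seq=2195 B_ack=1497
After event 7: A_seq=1497 A_ack=2370 B_seq=2370 B_ack=1497

Answer: 1497 2370 2370 1497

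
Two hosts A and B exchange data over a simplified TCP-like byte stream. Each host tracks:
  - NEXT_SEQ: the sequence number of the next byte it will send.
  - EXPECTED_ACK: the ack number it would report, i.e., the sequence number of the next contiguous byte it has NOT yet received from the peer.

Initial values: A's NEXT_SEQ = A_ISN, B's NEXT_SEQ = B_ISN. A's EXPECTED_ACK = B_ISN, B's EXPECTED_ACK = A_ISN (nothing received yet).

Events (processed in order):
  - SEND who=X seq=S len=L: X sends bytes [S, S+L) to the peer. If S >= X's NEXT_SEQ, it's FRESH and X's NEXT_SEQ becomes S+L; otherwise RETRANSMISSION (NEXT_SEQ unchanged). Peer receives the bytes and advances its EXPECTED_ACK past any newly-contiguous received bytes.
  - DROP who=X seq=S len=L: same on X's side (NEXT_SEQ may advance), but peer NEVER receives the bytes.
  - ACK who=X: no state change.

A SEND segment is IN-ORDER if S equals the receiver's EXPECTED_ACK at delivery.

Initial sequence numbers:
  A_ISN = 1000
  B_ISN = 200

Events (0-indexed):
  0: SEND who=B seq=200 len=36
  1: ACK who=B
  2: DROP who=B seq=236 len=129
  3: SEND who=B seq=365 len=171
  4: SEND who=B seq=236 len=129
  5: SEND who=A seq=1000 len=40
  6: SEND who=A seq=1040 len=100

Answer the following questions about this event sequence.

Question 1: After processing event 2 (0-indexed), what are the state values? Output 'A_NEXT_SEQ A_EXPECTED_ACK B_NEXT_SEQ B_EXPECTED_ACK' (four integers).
After event 0: A_seq=1000 A_ack=236 B_seq=236 B_ack=1000
After event 1: A_seq=1000 A_ack=236 B_seq=236 B_ack=1000
After event 2: A_seq=1000 A_ack=236 B_seq=365 B_ack=1000

1000 236 365 1000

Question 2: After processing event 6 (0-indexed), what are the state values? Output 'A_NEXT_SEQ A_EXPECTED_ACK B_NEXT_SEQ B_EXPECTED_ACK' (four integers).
After event 0: A_seq=1000 A_ack=236 B_seq=236 B_ack=1000
After event 1: A_seq=1000 A_ack=236 B_seq=236 B_ack=1000
After event 2: A_seq=1000 A_ack=236 B_seq=365 B_ack=1000
After event 3: A_seq=1000 A_ack=236 B_seq=536 B_ack=1000
After event 4: A_seq=1000 A_ack=536 B_seq=536 B_ack=1000
After event 5: A_seq=1040 A_ack=536 B_seq=536 B_ack=1040
After event 6: A_seq=1140 A_ack=536 B_seq=536 B_ack=1140

1140 536 536 1140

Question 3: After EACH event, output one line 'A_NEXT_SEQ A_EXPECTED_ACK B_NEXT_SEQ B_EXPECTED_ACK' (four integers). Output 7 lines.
1000 236 236 1000
1000 236 236 1000
1000 236 365 1000
1000 236 536 1000
1000 536 536 1000
1040 536 536 1040
1140 536 536 1140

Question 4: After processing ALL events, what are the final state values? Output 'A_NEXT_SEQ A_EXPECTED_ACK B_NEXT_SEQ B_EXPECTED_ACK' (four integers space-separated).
Answer: 1140 536 536 1140

Derivation:
After event 0: A_seq=1000 A_ack=236 B_seq=236 B_ack=1000
After event 1: A_seq=1000 A_ack=236 B_seq=236 B_ack=1000
After event 2: A_seq=1000 A_ack=236 B_seq=365 B_ack=1000
After event 3: A_seq=1000 A_ack=236 B_seq=536 B_ack=1000
After event 4: A_seq=1000 A_ack=536 B_seq=536 B_ack=1000
After event 5: A_seq=1040 A_ack=536 B_seq=536 B_ack=1040
After event 6: A_seq=1140 A_ack=536 B_seq=536 B_ack=1140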